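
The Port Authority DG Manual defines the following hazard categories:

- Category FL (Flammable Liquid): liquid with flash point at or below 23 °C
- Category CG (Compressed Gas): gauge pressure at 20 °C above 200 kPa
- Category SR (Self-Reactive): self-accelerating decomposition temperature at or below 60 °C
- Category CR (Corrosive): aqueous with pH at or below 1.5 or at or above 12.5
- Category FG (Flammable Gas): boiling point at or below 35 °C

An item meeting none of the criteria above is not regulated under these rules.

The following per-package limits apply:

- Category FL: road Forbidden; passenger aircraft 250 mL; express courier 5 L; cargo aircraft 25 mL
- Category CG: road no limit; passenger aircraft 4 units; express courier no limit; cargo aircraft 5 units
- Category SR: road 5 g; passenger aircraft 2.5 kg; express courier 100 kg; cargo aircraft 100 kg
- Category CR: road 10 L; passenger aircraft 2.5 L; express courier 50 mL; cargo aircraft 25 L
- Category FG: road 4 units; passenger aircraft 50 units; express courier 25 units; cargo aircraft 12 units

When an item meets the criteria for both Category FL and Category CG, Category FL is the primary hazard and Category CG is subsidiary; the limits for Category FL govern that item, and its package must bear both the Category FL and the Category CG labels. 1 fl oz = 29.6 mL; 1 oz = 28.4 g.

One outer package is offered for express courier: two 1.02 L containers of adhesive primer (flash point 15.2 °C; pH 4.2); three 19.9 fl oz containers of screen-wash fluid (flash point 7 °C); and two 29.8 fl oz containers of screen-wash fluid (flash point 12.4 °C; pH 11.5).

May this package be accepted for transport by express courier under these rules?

No

Flash point 15.2 °C meets the Category FL criterion (Flammable Liquid), so the adhesive primer is Category FL.
The screen-wash fluid has flash point 7 °C, which is ≤ 23 °C, so it is Category FL (Flammable Liquid).
The screen-wash fluid has flash point 12.4 °C, which is ≤ 23 °C, so it is Category FL (Flammable Liquid).
Category FL net quantity: (two 1.02 L containers = 2.04 L) + (three 19.9 fl oz containers = 1767.12 mL) + (two 29.8 fl oz containers = 1764.16 mL) = 5571.28 mL.
5571.28 mL > 5 L (express courier limit, Category FL) — over the limit.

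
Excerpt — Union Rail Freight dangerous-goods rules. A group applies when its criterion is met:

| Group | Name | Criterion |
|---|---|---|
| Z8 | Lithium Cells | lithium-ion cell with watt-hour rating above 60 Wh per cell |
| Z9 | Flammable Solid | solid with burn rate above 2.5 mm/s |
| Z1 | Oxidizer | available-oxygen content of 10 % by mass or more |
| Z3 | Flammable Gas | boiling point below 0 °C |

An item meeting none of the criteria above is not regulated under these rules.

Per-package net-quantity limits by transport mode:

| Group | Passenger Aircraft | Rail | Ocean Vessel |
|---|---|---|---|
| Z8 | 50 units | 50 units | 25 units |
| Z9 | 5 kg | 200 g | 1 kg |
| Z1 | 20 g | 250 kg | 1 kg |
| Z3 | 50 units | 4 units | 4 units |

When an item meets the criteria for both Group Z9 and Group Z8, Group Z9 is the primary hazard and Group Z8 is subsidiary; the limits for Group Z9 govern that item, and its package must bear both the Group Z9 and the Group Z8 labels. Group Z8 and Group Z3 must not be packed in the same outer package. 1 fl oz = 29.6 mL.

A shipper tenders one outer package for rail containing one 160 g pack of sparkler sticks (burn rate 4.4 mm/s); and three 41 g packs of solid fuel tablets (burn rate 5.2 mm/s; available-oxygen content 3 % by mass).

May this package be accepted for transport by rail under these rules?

With burn rate 4.4 mm/s (> 2.5 mm/s), the sparkler sticks fall in Group Z9.
Burn rate 5.2 mm/s meets the Group Z9 criterion (Flammable Solid), so the solid fuel tablets are Group Z9.
Total Group Z9: 160 g + (three 41 g packs = 123 g) = 283 g.
That exceeds the Group Z9 rail limit of 200 g.

No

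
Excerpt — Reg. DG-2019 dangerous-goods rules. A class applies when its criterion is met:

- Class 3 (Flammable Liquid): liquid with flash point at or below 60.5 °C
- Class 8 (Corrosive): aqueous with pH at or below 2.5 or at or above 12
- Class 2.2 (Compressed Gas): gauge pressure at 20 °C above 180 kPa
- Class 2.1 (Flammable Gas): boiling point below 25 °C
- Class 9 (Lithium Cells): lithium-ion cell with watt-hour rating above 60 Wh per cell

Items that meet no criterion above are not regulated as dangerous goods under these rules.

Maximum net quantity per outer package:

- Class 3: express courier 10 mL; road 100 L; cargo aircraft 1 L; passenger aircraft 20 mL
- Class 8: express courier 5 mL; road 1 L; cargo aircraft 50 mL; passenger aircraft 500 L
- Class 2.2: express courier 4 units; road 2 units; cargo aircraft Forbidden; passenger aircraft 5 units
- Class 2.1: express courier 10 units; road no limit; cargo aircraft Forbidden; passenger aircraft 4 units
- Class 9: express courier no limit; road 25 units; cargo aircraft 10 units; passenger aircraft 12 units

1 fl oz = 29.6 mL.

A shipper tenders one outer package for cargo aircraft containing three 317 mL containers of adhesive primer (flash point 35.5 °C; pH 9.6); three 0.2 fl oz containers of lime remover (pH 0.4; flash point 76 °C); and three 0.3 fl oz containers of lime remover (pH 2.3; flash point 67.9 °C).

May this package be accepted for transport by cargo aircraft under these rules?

The adhesive primer has flash point 35.5 °C, which is ≤ 60.5 °C, so it is Class 3 (Flammable Liquid).
With pH 0.4 (≤ 2.5), the lime remover falls in Class 8.
Lime remover: pH 2.3 ≤ 2.5 → Class 8 (Corrosive).
Total Class 8: (three 0.2 fl oz containers = 17.76 mL) + (three 0.3 fl oz containers = 26.64 mL) = 44.4 mL.
That is within the Class 8 cargo aircraft limit of 50 mL.
Class 3 quantity: three 317 mL containers = 951 mL.
951 mL ≤ 1 L (cargo aircraft limit, Class 3) — within limit.
Every hazard class is within its cargo aircraft limit and no segregation rule is violated.

Yes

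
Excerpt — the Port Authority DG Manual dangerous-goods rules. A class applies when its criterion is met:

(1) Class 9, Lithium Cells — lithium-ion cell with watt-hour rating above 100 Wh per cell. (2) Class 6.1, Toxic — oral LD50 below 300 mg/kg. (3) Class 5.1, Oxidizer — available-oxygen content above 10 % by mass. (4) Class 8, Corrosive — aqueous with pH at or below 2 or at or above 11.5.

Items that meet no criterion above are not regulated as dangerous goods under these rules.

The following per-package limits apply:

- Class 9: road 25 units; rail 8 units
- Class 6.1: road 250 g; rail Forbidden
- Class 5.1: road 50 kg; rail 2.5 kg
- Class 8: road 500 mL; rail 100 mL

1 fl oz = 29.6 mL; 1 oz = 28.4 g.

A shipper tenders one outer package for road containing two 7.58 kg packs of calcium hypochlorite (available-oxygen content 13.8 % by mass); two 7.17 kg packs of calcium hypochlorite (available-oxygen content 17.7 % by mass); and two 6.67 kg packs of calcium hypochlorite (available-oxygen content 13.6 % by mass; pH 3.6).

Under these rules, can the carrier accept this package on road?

Calcium hypochlorite: available-oxygen content 13.8 % by mass > 10 % by mass → Class 5.1 (Oxidizer).
Available-oxygen content 17.7 % by mass meets the Class 5.1 criterion (Oxidizer), so the calcium hypochlorite is Class 5.1.
With available-oxygen content 13.6 % by mass (> 10 % by mass), the calcium hypochlorite falls in Class 5.1.
Total Class 5.1: (two 7.58 kg packs = 15.16 kg) + (two 7.17 kg packs = 14.34 kg) + (two 6.67 kg packs = 13.34 kg) = 42.84 kg.
42.84 kg ≤ 50 kg (road limit, Class 5.1) — within limit.

Yes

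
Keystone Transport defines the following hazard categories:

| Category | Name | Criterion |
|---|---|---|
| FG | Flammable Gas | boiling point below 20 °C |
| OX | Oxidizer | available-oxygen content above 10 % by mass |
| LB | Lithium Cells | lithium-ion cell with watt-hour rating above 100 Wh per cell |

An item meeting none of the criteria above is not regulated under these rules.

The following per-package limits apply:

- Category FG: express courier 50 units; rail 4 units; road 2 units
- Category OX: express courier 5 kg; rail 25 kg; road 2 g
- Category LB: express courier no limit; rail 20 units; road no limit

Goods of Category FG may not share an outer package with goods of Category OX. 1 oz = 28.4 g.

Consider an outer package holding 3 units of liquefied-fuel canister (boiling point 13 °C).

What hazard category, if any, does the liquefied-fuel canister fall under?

Category FG

The liquefied-fuel canister has boiling point 13 °C, which is < 20 °C, so it is Category FG (Flammable Gas).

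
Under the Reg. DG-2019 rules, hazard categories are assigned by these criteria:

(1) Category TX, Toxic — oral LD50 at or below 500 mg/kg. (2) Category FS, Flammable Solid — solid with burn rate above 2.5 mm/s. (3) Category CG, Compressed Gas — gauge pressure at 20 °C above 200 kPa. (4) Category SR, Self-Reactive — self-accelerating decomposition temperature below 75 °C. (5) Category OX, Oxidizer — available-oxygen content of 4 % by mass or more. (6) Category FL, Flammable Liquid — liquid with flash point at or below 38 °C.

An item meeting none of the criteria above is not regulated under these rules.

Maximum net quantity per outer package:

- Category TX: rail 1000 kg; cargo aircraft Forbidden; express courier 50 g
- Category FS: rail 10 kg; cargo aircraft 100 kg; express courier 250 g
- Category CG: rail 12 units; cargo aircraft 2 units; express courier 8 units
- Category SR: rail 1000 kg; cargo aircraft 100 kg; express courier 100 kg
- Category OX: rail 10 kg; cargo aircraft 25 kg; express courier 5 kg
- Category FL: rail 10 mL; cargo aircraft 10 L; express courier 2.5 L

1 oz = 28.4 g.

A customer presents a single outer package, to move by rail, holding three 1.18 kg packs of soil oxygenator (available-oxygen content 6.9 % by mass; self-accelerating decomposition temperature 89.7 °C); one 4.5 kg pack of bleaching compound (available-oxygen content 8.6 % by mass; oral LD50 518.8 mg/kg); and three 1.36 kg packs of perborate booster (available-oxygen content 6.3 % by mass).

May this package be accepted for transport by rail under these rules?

No

Soil oxygenator: available-oxygen content 6.9 % by mass ≥ 4 % by mass → Category OX (Oxidizer).
Available-oxygen content 8.6 % by mass meets the Category OX criterion (Oxidizer), so the bleaching compound is Category OX.
The perborate booster has available-oxygen content 6.3 % by mass, which is ≥ 4 % by mass, so it is Category OX (Oxidizer).
Category OX net quantity: (three 1.18 kg packs = 3.54 kg) + 4.5 kg + (three 1.36 kg packs = 4.08 kg) = 12.12 kg.
12.12 kg exceeds the rail limit of 10 kg for Category OX.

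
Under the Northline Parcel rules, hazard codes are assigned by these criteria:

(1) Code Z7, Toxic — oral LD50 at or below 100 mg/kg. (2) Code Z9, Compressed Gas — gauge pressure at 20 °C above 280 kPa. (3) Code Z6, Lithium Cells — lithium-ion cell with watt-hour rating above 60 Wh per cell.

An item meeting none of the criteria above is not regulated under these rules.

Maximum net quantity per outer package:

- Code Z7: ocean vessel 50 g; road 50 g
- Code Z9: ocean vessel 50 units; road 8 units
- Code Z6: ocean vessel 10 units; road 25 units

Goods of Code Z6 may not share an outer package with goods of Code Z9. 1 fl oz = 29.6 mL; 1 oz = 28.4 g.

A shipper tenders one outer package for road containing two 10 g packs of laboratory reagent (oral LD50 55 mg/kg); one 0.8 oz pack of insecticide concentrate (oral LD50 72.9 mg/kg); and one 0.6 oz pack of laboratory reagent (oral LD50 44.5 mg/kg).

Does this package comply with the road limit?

No

Oral LD50 55 mg/kg meets the Code Z7 criterion (Toxic), so the laboratory reagent is Code Z7.
Insecticide concentrate: oral LD50 72.9 mg/kg ≤ 100 mg/kg → Code Z7 (Toxic).
Laboratory reagent: oral LD50 44.5 mg/kg ≤ 100 mg/kg → Code Z7 (Toxic).
Code Z7 net quantity: (two 10 g packs = 20 g) + (one 0.8 oz pack = 22.72 g) + (one 0.6 oz pack = 17.04 g) = 59.76 g.
59.76 g exceeds the road limit of 50 g for Code Z7.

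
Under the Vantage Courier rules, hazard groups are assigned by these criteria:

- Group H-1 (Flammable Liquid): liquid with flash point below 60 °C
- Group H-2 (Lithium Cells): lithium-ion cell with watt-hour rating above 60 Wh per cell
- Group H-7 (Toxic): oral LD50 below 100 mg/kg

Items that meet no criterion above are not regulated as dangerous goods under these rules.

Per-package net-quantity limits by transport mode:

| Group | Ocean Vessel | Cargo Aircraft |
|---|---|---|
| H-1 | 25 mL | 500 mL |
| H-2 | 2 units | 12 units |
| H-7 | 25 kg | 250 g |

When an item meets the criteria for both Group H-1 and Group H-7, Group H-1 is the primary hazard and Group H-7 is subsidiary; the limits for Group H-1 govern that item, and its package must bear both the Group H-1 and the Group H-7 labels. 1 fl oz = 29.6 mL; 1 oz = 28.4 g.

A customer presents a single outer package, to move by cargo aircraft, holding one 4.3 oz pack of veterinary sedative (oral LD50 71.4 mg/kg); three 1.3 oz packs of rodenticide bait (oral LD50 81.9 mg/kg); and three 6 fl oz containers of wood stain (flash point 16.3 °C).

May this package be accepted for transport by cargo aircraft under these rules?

No

With oral LD50 71.4 mg/kg (< 100 mg/kg), the veterinary sedative falls in Group H-7.
Rodenticide bait: oral LD50 81.9 mg/kg < 100 mg/kg → Group H-7 (Toxic).
With flash point 16.3 °C (< 60 °C), the wood stain falls in Group H-1.
Total Group H-7: (one 4.3 oz pack = 122.12 g) + (three 1.3 oz packs = 110.76 g) = 232.88 g.
232.88 g ≤ 250 g (cargo aircraft limit, Group H-7) — within limit.
Group H-1 quantity: three 6 fl oz containers = 532.8 mL.
532.8 mL > 500 mL (cargo aircraft limit, Group H-1) — over the limit.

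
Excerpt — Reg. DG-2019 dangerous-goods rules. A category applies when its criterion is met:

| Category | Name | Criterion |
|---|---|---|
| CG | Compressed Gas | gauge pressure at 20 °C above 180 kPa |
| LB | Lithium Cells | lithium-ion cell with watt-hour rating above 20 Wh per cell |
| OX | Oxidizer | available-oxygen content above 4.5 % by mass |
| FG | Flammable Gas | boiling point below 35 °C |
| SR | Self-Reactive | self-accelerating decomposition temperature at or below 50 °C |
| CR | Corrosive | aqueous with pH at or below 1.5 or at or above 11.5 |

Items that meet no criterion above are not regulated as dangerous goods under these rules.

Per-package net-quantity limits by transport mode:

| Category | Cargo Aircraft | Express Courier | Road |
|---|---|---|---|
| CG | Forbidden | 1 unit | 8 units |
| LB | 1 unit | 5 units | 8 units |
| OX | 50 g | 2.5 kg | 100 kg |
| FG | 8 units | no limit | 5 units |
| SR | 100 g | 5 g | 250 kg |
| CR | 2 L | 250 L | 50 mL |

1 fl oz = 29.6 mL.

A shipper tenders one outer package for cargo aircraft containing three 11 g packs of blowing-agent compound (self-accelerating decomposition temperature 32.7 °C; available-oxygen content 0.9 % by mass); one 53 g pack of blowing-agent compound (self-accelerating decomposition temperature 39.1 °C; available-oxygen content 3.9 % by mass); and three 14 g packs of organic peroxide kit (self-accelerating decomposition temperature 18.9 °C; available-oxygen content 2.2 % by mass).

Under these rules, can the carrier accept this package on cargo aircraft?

The blowing-agent compound has self-accelerating decomposition temperature 32.7 °C, which is ≤ 50 °C, so it is Category SR (Self-Reactive).
The blowing-agent compound has self-accelerating decomposition temperature 39.1 °C, which is ≤ 50 °C, so it is Category SR (Self-Reactive).
The organic peroxide kit has self-accelerating decomposition temperature 18.9 °C, which is ≤ 50 °C, so it is Category SR (Self-Reactive).
Category SR net quantity: (three 11 g packs = 33 g) + 53 g + (three 14 g packs = 42 g) = 128 g.
That exceeds the Category SR cargo aircraft limit of 100 g.

No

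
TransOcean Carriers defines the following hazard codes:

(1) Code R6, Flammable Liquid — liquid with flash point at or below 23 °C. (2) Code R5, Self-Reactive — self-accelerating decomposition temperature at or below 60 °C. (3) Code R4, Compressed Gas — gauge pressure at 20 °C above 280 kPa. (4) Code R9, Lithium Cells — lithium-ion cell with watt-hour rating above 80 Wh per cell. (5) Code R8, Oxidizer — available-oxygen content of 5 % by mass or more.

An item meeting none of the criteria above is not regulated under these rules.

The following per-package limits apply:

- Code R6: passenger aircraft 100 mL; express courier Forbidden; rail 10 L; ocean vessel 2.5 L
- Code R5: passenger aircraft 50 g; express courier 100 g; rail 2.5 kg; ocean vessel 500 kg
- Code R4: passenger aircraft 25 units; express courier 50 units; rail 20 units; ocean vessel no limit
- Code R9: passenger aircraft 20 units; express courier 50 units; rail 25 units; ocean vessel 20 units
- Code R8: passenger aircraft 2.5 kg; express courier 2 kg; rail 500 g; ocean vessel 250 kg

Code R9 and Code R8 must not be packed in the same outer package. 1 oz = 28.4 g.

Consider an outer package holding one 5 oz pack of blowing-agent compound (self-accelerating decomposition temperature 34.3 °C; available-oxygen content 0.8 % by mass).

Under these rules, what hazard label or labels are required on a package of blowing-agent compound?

With self-accelerating decomposition temperature 34.3 °C (≤ 60 °C), the blowing-agent compound falls in Code R5.
Only the Code R5 label is required.

Code R5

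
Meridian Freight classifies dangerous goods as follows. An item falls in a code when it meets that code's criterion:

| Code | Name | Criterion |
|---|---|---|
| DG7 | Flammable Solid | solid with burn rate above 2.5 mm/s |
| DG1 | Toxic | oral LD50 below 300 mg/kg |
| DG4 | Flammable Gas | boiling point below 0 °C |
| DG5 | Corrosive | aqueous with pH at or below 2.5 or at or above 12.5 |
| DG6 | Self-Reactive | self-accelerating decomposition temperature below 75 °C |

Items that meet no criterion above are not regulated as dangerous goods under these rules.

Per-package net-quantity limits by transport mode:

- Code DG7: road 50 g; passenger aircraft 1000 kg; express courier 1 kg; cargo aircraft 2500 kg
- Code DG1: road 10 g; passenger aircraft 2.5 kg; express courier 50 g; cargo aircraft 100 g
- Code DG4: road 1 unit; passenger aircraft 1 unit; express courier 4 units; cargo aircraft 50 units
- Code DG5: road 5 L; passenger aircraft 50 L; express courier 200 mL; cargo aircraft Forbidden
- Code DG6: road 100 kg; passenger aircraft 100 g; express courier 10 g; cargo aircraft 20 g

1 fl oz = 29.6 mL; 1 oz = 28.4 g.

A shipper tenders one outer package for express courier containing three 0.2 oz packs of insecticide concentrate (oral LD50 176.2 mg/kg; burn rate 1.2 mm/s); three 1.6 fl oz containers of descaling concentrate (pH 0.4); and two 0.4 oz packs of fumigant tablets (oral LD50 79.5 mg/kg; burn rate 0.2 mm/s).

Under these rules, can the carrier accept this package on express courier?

Yes

With oral LD50 176.2 mg/kg (< 300 mg/kg), the insecticide concentrate falls in Code DG1.
With pH 0.4 (≤ 2.5), the descaling concentrate falls in Code DG5.
Oral LD50 79.5 mg/kg meets the Code DG1 criterion (Toxic), so the fumigant tablets are Code DG1.
Total Code DG1: (three 0.2 oz packs = 17.04 g) + (two 0.4 oz packs = 22.72 g) = 39.76 g.
39.76 g ≤ 50 g (express courier limit, Code DG1) — within limit.
Code DG5 quantity: three 1.6 fl oz containers = 142.08 mL.
142.08 mL is within the express courier limit of 200 mL for Code DG5.
Every hazard code is within its express courier limit and no segregation rule is violated.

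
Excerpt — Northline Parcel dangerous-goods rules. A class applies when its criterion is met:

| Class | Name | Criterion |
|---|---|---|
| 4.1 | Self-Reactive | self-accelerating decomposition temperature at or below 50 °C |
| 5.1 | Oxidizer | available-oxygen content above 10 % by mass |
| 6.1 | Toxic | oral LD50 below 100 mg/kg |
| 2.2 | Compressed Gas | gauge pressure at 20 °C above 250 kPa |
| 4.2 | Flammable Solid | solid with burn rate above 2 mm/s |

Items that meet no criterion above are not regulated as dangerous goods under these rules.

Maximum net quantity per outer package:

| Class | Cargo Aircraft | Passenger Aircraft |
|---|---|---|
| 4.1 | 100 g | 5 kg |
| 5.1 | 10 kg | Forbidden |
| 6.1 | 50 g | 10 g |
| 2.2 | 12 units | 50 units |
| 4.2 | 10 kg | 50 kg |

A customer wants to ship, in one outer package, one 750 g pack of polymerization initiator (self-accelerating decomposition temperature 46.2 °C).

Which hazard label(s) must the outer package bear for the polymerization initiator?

Class 4.1

Polymerization initiator: self-accelerating decomposition temperature 46.2 °C ≤ 50 °C → Class 4.1 (Self-Reactive).
Only the Class 4.1 label is required.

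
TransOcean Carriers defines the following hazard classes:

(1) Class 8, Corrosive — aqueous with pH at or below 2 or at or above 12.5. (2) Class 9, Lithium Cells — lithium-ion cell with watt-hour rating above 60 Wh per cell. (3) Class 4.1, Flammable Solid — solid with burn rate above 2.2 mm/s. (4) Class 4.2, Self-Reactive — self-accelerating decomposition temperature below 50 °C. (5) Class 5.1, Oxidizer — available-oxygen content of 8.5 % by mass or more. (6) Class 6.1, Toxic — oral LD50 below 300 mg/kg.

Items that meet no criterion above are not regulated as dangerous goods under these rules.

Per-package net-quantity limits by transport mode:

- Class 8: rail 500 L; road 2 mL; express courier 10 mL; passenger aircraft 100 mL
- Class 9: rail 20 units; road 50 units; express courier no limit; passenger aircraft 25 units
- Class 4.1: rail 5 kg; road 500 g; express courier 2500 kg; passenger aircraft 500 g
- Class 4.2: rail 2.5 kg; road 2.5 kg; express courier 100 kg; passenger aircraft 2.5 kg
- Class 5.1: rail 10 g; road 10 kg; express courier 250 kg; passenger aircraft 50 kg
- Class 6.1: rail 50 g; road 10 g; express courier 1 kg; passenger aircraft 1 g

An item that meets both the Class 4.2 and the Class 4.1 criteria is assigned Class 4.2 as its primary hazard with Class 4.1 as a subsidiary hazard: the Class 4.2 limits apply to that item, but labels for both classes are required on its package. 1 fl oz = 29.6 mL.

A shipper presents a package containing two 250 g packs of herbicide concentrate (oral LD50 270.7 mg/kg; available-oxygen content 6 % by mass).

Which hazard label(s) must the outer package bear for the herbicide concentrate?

With oral LD50 270.7 mg/kg (< 300 mg/kg), the herbicide concentrate falls in Class 6.1.
Only the Class 6.1 label is required.

Class 6.1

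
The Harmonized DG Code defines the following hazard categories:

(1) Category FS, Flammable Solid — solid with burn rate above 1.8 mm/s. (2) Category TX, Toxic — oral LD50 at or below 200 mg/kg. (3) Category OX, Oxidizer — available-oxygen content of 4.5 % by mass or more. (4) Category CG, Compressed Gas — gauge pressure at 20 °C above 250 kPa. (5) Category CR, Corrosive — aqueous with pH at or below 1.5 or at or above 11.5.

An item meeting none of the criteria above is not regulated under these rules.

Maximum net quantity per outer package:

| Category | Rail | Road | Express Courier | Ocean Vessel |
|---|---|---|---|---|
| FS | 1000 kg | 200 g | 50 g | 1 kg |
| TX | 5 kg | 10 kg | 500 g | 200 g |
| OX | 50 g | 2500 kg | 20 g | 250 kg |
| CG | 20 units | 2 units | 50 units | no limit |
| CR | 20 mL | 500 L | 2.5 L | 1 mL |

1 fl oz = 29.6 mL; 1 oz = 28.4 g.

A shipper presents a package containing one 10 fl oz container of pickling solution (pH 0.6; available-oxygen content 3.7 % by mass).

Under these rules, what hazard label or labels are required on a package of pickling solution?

The pickling solution has pH 0.6, which is ≤ 1.5, so it is Category CR (Corrosive).
Only the Category CR label is required.

Category CR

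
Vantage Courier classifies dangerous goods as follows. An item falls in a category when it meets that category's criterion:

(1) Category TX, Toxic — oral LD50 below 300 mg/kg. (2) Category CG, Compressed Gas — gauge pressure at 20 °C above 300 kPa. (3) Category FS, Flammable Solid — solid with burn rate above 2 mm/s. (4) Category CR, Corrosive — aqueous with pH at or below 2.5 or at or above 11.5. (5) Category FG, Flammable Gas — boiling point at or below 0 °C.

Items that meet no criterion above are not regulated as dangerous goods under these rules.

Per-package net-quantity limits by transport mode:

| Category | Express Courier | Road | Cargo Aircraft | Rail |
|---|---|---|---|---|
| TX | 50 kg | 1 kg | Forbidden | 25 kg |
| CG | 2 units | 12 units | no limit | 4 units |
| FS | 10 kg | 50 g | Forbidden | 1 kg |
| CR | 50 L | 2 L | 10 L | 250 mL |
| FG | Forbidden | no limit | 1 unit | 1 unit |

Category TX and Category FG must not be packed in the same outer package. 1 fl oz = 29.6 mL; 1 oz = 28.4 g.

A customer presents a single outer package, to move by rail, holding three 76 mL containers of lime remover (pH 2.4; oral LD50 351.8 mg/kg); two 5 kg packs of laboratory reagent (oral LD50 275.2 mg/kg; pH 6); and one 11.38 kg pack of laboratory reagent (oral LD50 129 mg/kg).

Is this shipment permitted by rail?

With pH 2.4 (≤ 2.5), the lime remover falls in Category CR.
The laboratory reagent has oral LD50 275.2 mg/kg, which is < 300 mg/kg, so it is Category TX (Toxic).
Oral LD50 129 mg/kg meets the Category TX criterion (Toxic), so the laboratory reagent is Category TX.
Category TX net quantity: (two 5 kg packs = 10 kg) + 11.38 kg = 21.38 kg.
That is within the Category TX rail limit of 25 kg.
Category CR quantity: three 76 mL containers = 228 mL.
228 mL ≤ 250 mL (rail limit, Category CR) — within limit.
The segregation rule (Category TX with Category FG) does not apply to Category TX with Category CR.
Every hazard category is within its rail limit and no segregation rule is violated.

Yes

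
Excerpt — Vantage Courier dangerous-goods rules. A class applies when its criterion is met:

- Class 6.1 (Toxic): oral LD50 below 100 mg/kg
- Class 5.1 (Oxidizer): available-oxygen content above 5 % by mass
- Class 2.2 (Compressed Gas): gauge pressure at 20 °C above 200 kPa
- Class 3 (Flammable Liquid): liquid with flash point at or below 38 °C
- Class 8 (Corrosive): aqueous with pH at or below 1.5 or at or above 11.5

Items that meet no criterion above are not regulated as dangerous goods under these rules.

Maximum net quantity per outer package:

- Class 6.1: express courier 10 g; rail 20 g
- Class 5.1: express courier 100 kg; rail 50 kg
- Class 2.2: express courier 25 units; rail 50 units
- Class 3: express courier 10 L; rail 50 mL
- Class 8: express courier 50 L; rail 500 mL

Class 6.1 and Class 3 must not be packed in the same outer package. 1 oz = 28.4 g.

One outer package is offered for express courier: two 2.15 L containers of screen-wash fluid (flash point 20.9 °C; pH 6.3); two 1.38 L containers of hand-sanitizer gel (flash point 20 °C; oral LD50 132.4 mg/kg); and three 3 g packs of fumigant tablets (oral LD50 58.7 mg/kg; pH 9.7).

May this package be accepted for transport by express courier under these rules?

With flash point 20.9 °C (≤ 38 °C), the screen-wash fluid falls in Class 3.
The hand-sanitizer gel has flash point 20 °C, which is ≤ 38 °C, so it is Class 3 (Flammable Liquid).
With oral LD50 58.7 mg/kg (< 100 mg/kg), the fumigant tablets fall in Class 6.1.
Class 6.1 quantity: three 3 g packs = 9 g.
9 g ≤ 10 g (express courier limit, Class 6.1) — within limit.
Class 3 net quantity: (two 2.15 L containers = 4.3 L) + (two 1.38 L containers = 2.76 L) = 7.06 L.
That is within the Class 3 express courier limit of 10 L.
Class 6.1 and Class 3 may not share an outer package.

No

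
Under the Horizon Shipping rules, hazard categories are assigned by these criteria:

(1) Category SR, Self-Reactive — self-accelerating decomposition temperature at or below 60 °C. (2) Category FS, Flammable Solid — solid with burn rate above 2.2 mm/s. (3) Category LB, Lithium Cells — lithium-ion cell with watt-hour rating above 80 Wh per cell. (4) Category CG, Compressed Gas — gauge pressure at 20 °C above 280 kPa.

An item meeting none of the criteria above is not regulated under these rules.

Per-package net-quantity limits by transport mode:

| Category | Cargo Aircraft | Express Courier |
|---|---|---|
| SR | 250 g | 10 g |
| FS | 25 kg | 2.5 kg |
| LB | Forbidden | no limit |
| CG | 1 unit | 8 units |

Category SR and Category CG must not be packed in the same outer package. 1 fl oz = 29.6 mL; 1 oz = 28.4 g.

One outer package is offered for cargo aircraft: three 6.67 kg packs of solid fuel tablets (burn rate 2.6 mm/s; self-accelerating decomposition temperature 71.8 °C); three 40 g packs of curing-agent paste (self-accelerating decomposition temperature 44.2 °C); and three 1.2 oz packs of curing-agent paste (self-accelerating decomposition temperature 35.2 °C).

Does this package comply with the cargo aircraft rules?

Yes

Solid fuel tablets: burn rate 2.6 mm/s > 2.2 mm/s → Category FS (Flammable Solid).
Self-accelerating decomposition temperature 44.2 °C meets the Category SR criterion (Self-Reactive), so the curing-agent paste is Category SR.
With self-accelerating decomposition temperature 35.2 °C (≤ 60 °C), the curing-agent paste falls in Category SR.
Category SR net quantity: (three 40 g packs = 120 g) + (three 1.2 oz packs = 102.24 g) = 222.24 g.
222.24 g is within the cargo aircraft limit of 250 g for Category SR.
Category FS quantity: three 6.67 kg packs = 20.01 kg.
20.01 kg is within the cargo aircraft limit of 25 kg for Category FS.
The segregation rule (Category SR with Category CG) does not apply to Category SR with Category FS.
Every hazard category is within its cargo aircraft limit and no segregation rule is violated.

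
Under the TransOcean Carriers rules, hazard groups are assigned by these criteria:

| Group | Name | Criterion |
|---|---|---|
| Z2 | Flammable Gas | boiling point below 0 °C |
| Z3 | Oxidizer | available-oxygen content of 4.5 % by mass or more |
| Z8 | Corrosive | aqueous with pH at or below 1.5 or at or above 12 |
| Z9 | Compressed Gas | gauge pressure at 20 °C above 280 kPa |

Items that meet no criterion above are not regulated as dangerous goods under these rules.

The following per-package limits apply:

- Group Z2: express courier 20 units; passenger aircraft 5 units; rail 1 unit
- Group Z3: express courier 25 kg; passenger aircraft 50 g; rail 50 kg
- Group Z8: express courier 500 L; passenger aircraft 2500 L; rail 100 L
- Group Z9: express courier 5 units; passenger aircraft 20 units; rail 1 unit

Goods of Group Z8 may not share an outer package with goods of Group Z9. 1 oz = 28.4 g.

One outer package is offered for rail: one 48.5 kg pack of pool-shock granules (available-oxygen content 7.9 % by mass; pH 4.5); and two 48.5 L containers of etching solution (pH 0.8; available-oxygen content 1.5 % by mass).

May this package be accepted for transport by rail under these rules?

Available-oxygen content 7.9 % by mass meets the Group Z3 criterion (Oxidizer), so the pool-shock granules are Group Z3.
The etching solution has pH 0.8, which is ≤ 1.5, so it is Group Z8 (Corrosive).
Group Z8 quantity: two 48.5 L containers = 97 L.
That is within the Group Z8 rail limit of 100 L.
Group Z3 quantity: 48.5 kg.
48.5 kg is within the rail limit of 50 kg for Group Z3.
The segregation rule (Group Z8 with Group Z9) does not apply to Group Z8 with Group Z3.
Every hazard group is within its rail limit and no segregation rule is violated.

Yes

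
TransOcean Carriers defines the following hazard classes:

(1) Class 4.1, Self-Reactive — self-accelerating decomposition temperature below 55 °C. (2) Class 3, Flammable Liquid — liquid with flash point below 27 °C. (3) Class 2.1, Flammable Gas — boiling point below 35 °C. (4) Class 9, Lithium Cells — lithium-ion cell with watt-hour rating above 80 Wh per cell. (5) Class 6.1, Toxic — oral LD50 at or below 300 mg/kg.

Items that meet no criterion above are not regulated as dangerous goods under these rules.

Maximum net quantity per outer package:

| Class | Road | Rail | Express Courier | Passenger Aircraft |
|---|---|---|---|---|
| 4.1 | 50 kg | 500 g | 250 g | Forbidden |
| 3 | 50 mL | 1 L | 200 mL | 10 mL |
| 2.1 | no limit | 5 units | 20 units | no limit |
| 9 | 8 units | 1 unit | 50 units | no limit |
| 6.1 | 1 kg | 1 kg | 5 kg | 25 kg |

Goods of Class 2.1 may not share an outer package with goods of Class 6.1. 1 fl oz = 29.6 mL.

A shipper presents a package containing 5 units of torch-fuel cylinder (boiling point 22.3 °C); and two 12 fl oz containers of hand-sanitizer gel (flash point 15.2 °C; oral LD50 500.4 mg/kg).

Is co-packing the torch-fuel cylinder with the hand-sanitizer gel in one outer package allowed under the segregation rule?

The torch-fuel cylinder has boiling point 22.3 °C, which is < 35 °C, so it is Class 2.1 (Flammable Gas).
With flash point 15.2 °C (< 27 °C), the hand-sanitizer gel falls in Class 3.
No segregation rule bars Class 2.1 with Class 3.

Yes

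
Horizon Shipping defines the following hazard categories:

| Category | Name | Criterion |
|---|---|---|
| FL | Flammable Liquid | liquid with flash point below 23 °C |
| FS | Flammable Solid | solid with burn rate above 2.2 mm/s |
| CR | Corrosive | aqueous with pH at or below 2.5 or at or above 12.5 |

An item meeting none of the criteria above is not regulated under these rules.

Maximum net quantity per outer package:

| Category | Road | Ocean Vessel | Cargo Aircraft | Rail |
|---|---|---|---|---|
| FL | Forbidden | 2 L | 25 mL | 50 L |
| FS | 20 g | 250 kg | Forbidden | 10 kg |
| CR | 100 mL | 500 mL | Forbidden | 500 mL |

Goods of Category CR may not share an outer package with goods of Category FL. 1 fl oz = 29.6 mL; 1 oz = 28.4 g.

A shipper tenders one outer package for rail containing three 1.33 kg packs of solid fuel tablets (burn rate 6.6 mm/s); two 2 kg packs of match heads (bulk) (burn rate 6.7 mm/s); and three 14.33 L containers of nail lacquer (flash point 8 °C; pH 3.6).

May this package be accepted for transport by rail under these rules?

With burn rate 6.6 mm/s (> 2.2 mm/s), the solid fuel tablets fall in Category FS.
Burn rate 6.7 mm/s meets the Category FS criterion (Flammable Solid), so the match heads (bulk) are Category FS.
The nail lacquer has flash point 8 °C, which is < 23 °C, so it is Category FL (Flammable Liquid).
Total Category FS: (three 1.33 kg packs = 3.99 kg) + (two 2 kg packs = 4 kg) = 7.99 kg.
7.99 kg is within the rail limit of 10 kg for Category FS.
Category FL quantity: three 14.33 L containers = 42.99 L.
That is within the Category FL rail limit of 50 L.
The segregation rule (Category CR with Category FL) does not apply to Category FS with Category FL.
Every hazard category is within its rail limit and no segregation rule is violated.

Yes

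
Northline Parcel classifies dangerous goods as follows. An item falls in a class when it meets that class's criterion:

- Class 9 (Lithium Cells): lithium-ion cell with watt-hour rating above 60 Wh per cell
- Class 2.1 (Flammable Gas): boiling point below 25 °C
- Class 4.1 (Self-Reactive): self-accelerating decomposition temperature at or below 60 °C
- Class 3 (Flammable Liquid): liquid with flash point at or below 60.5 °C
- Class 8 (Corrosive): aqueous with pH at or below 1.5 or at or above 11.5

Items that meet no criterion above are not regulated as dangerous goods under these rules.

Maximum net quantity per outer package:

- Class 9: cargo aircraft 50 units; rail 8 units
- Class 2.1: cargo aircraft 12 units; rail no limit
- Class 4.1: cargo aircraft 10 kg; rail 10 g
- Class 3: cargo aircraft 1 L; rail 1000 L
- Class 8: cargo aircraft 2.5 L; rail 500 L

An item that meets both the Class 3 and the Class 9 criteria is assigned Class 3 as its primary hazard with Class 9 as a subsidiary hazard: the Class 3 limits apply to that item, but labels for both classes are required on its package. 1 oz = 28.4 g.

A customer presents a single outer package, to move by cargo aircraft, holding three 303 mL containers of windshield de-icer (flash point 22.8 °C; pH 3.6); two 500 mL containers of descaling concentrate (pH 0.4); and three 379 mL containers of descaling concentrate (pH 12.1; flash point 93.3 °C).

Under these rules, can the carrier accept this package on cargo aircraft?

Yes

Flash point 22.8 °C meets the Class 3 criterion (Flammable Liquid), so the windshield de-icer is Class 3.
Descaling concentrate: pH 0.4 ≤ 1.5 → Class 8 (Corrosive).
Descaling concentrate: pH 12.1 ≥ 11.5 → Class 8 (Corrosive).
Class 3 quantity: three 303 mL containers = 909 mL.
909 mL ≤ 1 L (cargo aircraft limit, Class 3) — within limit.
Class 8 net quantity: (two 500 mL containers = 1 L) + (three 379 mL containers = 1.137 L) = 2.137 L.
2.137 L ≤ 2.5 L (cargo aircraft limit, Class 8) — within limit.
Every hazard class is within its cargo aircraft limit and no segregation rule is violated.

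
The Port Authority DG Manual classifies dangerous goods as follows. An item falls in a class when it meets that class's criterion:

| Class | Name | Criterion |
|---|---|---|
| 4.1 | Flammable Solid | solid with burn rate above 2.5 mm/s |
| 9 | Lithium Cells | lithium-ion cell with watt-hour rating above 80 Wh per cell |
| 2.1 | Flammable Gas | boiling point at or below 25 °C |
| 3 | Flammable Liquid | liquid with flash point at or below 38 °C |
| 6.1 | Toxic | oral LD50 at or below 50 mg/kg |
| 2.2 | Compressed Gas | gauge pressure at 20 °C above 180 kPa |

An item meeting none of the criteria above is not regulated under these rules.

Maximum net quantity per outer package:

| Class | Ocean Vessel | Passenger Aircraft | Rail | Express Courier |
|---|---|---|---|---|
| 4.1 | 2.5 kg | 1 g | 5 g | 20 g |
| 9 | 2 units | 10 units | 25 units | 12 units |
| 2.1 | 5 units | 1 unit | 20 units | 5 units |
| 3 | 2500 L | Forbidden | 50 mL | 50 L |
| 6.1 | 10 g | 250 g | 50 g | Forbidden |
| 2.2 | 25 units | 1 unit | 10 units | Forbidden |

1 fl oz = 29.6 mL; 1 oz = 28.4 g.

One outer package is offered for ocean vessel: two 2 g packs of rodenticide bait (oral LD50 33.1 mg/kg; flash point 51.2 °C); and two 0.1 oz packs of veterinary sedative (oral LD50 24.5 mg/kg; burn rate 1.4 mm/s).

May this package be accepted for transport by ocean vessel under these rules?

Yes

Oral LD50 33.1 mg/kg meets the Class 6.1 criterion (Toxic), so the rodenticide bait is Class 6.1.
The veterinary sedative has oral LD50 24.5 mg/kg, which is ≤ 50 mg/kg, so it is Class 6.1 (Toxic).
Total Class 6.1: (two 2 g packs = 4 g) + (two 0.1 oz packs = 5.68 g) = 9.68 g.
That is within the Class 6.1 ocean vessel limit of 10 g.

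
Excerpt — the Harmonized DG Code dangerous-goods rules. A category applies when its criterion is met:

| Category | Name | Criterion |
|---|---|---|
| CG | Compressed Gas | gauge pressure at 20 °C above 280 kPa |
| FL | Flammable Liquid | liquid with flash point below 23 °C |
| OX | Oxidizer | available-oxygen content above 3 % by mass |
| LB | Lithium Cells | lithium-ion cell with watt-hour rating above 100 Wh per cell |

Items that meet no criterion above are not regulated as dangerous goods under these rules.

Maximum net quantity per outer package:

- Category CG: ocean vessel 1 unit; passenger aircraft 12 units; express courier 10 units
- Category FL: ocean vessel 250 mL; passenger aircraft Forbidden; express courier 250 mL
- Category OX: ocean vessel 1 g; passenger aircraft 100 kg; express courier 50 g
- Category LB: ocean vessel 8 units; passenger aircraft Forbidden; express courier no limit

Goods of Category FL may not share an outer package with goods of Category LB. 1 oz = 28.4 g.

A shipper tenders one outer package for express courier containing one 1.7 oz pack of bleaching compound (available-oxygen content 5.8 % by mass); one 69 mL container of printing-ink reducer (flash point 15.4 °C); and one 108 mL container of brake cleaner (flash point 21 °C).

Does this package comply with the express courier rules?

With available-oxygen content 5.8 % by mass (> 3 % by mass), the bleaching compound falls in Category OX.
With flash point 15.4 °C (< 23 °C), the printing-ink reducer falls in Category FL.
Flash point 21 °C meets the Category FL criterion (Flammable Liquid), so the brake cleaner is Category FL.
Total Category FL: 69 mL + 108 mL = 177 mL.
177 mL is within the express courier limit of 250 mL for Category FL.
Category OX quantity: one 1.7 oz pack = 48.28 g.
48.28 g is within the express courier limit of 50 g for Category OX.
The segregation rule (Category FL with Category LB) does not apply to Category FL with Category OX.
Every hazard category is within its express courier limit and no segregation rule is violated.

Yes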